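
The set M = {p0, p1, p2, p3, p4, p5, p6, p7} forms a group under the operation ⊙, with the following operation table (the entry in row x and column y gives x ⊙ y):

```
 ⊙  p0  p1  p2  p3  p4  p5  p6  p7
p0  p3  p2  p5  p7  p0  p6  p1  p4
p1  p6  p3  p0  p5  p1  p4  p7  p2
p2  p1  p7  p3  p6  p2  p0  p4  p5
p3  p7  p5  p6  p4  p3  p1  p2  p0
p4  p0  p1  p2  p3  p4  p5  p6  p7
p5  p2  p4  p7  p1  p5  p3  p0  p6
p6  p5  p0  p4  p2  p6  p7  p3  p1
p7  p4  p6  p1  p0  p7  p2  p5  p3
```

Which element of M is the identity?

The identity e satisfies e ⊙ x = x for all x, so its row in the table reproduces the column headers.
Row p4 reads: p0, p1, p2, p3, p4, p5, p6, p7 — exactly the header order. So p4 is the identity.

p4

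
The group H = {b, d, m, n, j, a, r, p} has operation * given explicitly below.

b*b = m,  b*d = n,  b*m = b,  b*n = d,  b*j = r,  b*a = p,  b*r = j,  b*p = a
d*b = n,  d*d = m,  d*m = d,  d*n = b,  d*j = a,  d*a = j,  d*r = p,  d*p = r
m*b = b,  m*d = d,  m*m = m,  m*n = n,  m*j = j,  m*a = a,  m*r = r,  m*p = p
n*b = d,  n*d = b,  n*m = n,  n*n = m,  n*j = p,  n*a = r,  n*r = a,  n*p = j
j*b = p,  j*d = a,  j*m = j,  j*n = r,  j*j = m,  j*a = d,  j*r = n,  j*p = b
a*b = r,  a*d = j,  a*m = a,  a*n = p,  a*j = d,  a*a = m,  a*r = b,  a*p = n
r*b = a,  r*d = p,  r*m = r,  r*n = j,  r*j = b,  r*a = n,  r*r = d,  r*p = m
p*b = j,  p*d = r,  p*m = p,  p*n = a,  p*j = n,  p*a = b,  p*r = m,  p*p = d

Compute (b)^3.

b^1 = b
b^2 = b * b = m
b^3 = m * b = b

b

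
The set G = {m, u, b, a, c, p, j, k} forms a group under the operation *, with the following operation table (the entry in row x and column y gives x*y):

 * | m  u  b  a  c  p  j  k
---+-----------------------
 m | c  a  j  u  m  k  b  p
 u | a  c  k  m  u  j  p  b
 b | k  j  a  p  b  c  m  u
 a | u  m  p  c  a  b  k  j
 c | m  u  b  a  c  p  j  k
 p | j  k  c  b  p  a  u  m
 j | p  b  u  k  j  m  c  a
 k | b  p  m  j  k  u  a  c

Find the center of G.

{a, c}

An element z is central iff its row equals its column in the table.
For u: u*p = j ≠ k = p*u, so u ∉ Z.
Checking each element this way leaves Z(G) = {a, c}.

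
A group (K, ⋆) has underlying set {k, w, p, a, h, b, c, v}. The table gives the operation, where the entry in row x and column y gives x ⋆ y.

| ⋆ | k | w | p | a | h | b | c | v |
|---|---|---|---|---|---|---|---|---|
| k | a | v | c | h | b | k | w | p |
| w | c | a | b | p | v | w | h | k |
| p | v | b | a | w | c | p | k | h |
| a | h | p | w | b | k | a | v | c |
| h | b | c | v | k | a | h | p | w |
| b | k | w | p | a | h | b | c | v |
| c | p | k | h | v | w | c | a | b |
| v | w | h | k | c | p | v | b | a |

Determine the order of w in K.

4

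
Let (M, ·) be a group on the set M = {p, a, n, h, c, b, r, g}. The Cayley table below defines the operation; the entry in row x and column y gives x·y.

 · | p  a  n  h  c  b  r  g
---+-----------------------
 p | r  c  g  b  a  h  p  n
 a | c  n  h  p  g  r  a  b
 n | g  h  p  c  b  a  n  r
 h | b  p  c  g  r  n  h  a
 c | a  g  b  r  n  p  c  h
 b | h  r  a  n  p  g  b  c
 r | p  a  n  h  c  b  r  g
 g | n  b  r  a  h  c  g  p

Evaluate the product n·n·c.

n·n = p
p·c = a

a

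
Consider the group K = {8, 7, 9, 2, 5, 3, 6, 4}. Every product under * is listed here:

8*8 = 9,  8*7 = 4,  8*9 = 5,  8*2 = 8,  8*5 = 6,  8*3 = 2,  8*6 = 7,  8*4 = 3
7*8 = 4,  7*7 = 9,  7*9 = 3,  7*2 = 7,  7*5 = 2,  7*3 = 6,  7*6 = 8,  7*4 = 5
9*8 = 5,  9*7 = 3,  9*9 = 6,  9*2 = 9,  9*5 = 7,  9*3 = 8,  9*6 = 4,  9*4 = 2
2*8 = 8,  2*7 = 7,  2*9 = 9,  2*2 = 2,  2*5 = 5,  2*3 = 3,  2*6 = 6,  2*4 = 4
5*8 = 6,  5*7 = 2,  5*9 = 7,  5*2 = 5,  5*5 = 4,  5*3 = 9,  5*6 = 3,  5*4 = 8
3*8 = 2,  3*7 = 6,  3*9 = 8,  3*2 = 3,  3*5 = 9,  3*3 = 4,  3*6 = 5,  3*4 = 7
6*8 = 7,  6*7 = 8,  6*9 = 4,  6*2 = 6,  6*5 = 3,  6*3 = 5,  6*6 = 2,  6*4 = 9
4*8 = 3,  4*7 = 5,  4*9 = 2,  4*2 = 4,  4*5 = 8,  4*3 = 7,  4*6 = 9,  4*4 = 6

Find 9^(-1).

First locate the identity: row 2 matches the header, so 2 is the identity.
Scan row 9 for 2: 9*4 = 2. Hence 9^(-1) = 4.
(Structurally, K here is isomorphic to the cyclic group Z_8.)

4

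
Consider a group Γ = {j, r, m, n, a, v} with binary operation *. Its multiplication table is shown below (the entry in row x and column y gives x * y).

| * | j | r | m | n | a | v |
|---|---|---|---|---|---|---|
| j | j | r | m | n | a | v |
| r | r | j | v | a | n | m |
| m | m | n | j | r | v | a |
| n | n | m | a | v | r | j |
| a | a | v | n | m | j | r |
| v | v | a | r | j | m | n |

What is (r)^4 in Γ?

r^1 = r
r^2 = r * r = j
r^3 = j * r = r
r^4 = r * r = j

j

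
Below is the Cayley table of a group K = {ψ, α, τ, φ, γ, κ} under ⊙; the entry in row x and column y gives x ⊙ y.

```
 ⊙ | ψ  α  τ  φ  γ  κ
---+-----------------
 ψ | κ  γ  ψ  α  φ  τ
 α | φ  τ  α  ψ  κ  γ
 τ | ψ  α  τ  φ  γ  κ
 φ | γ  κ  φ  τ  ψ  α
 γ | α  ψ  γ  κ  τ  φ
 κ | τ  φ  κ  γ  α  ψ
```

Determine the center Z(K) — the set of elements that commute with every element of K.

An element z is central iff its row equals its column in the table.
For γ: γ ⊙ κ = φ ≠ α = κ ⊙ γ, so γ ∉ Z.
Checking each element this way leaves Z(K) = {τ}.

{τ}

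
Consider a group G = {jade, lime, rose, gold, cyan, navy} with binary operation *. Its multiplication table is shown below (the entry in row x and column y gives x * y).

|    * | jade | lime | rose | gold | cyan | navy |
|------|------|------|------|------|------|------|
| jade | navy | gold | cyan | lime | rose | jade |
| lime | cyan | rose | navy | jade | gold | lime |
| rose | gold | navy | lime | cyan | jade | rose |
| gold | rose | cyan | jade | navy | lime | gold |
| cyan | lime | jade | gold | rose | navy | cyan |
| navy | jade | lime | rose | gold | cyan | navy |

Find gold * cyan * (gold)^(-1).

The identity is navy. In row gold, the entry navy sits in column gold, so gold^(-1) = gold.
gold * cyan = lime
lime * gold = jade
(Structurally, G here is isomorphic to the symmetric group S_3.)

jade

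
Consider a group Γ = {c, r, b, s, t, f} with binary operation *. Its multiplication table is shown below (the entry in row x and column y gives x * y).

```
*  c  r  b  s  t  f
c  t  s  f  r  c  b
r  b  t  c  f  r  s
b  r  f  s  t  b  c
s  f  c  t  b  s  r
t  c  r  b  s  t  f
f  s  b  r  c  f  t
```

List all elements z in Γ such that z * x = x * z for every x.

An element z is central iff its row equals its column in the table.
For s: s * c = f ≠ r = c * s, so s ∉ Z.
Checking each element this way leaves Z(Γ) = {t}.

{t}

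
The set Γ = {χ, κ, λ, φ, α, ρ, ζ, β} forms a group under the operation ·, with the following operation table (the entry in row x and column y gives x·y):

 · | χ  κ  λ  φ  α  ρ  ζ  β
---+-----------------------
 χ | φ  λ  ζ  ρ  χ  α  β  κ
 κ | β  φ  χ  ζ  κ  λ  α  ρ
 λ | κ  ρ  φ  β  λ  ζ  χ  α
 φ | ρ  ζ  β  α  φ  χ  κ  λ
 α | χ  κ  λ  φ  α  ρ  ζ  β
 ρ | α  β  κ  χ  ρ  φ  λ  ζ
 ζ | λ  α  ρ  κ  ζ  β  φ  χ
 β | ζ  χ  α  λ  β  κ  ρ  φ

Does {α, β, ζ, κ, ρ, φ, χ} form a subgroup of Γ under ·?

No

φ·β = λ, which is not in {α, β, ζ, κ, ρ, φ, χ}.
The subset is not closed under ·, so it is not a subgroup.
(Structurally, Γ here is isomorphic to the quaternion group Q_8.)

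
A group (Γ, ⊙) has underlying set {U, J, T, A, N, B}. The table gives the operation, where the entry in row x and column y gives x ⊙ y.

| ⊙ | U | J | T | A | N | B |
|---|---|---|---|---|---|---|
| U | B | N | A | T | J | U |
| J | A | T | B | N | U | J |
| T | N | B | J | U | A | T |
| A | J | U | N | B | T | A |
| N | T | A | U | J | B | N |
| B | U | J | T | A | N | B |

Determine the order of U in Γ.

The identity element is B (its row matches the header).
U^1 = U
U^2 = U ⊙ U = B
The first power of U equal to the identity is U^2, so ord(U) = 2.

2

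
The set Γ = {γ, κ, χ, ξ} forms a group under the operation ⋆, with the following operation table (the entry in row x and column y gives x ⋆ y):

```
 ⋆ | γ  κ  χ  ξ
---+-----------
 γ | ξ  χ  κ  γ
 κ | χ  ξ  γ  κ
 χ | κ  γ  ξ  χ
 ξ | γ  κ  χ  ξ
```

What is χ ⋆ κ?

γ

Read row χ, column κ: χ ⋆ κ = γ.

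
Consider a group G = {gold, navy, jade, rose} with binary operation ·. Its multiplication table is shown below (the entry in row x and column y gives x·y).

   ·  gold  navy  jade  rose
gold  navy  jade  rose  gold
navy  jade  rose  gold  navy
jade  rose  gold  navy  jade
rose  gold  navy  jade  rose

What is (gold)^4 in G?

rose

gold^1 = gold
gold^2 = gold·gold = navy
gold^3 = navy·gold = jade
gold^4 = jade·gold = rose
(Structurally, G here is isomorphic to the cyclic group Z_4.)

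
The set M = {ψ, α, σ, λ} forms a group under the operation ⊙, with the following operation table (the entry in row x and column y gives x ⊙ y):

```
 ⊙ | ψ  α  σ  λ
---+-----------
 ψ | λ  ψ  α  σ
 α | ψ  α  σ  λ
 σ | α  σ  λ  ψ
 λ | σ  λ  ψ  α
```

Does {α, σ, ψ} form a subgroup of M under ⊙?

No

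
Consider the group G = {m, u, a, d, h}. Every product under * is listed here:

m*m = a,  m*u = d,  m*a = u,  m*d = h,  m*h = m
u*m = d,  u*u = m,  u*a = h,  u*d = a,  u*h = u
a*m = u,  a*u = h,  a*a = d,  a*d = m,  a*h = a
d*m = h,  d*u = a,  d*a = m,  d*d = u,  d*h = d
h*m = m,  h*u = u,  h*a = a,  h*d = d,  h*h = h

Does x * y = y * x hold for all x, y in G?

Yes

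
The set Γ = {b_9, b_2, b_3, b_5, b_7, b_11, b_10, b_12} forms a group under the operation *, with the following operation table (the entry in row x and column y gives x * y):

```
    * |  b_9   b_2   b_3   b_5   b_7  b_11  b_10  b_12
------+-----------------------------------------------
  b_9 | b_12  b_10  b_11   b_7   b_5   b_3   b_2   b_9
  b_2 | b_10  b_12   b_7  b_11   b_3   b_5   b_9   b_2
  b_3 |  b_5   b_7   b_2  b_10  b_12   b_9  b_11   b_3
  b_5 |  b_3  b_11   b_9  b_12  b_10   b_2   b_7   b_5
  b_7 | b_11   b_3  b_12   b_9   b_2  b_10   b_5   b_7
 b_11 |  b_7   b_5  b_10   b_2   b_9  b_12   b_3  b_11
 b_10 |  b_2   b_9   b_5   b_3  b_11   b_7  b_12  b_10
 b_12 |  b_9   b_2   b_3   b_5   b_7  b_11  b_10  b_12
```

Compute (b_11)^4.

b_12

b_11^1 = b_11
b_11^2 = b_11 * b_11 = b_12
b_11^3 = b_12 * b_11 = b_11
b_11^4 = b_11 * b_11 = b_12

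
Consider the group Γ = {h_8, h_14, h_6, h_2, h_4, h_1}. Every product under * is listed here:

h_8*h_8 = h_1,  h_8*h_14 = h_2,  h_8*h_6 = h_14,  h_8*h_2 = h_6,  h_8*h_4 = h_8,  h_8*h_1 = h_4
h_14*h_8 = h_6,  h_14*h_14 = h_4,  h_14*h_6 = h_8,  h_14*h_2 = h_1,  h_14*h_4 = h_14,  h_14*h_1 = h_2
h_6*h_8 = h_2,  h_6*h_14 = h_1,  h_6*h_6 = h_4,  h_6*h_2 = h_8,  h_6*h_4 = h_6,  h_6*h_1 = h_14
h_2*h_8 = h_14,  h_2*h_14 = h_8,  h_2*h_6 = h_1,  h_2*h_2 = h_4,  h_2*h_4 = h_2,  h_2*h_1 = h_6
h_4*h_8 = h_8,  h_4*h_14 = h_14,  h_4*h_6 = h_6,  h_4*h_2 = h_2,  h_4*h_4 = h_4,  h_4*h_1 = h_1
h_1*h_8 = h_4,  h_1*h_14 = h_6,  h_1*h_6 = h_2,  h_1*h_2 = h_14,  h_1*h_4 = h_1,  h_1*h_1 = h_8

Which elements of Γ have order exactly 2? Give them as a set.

{h_14, h_2, h_6}

Identity is h_4. Compute the order of each non-identity element by repeated multiplication:
  h_8: h_8 → h_1 → h_4  (order 3)
  h_14: h_14 → h_4  (order 2)
  h_6: h_6 → h_4  (order 2)
  h_2: h_2 → h_4  (order 2)
  h_1: h_1 → h_8 → h_4  (order 3)
Elements of order 2: {h_14, h_2, h_6}.
(Structurally, Γ here is isomorphic to the symmetric group S_3.)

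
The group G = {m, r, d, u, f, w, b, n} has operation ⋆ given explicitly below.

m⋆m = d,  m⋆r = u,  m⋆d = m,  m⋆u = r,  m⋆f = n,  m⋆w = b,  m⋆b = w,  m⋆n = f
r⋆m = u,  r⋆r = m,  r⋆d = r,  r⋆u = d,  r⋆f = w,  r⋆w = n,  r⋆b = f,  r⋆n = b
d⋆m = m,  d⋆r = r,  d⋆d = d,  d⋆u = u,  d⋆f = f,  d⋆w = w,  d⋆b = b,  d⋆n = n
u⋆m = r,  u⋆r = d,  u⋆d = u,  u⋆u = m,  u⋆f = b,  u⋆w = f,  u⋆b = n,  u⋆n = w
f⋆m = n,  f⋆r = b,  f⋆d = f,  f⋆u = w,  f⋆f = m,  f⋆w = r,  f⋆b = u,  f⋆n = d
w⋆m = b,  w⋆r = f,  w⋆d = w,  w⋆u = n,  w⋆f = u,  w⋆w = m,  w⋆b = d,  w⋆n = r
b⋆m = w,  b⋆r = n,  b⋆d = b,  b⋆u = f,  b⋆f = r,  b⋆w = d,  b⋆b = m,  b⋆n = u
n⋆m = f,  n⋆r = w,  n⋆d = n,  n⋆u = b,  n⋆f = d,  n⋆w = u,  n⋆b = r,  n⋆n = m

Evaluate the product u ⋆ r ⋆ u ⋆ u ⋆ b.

w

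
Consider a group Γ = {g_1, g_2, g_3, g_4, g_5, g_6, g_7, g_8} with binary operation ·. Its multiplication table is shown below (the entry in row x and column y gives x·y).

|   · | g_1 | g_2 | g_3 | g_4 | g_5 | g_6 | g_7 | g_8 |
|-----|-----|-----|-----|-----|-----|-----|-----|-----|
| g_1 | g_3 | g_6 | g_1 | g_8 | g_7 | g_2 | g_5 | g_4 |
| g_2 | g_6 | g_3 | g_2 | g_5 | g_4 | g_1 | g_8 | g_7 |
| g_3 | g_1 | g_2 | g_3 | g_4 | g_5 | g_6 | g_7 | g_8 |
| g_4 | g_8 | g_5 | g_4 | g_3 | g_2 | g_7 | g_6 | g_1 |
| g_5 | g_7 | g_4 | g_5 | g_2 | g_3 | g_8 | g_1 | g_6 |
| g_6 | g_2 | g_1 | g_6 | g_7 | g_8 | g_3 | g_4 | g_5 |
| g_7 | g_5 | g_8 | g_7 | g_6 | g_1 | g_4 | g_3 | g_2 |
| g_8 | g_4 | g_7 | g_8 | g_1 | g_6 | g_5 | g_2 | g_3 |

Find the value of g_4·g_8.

Read row g_4, column g_8: g_4·g_8 = g_1.
(Structurally, Γ here is isomorphic to the elementary abelian group (Z_2)^3.)

g_1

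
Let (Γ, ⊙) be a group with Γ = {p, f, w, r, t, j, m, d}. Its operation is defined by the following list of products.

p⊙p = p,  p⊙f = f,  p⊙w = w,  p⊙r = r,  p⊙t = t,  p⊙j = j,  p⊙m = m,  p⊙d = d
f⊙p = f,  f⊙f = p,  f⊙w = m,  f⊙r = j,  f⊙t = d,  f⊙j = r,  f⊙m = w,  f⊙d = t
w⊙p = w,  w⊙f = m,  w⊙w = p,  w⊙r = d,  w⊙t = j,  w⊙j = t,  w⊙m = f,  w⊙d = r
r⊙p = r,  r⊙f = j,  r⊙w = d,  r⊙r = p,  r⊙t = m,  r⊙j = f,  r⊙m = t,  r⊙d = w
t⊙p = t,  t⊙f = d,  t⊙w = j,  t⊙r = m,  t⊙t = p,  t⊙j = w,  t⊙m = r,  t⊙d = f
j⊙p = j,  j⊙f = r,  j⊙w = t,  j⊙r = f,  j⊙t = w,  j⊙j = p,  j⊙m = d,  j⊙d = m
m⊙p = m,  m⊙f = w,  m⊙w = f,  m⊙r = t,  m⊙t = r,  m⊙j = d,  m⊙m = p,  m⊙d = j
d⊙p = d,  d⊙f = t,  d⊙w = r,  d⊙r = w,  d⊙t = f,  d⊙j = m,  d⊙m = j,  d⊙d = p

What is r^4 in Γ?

r^1 = r
r^2 = r ⊙ r = p
r^3 = p ⊙ r = r
r^4 = r ⊙ r = p

p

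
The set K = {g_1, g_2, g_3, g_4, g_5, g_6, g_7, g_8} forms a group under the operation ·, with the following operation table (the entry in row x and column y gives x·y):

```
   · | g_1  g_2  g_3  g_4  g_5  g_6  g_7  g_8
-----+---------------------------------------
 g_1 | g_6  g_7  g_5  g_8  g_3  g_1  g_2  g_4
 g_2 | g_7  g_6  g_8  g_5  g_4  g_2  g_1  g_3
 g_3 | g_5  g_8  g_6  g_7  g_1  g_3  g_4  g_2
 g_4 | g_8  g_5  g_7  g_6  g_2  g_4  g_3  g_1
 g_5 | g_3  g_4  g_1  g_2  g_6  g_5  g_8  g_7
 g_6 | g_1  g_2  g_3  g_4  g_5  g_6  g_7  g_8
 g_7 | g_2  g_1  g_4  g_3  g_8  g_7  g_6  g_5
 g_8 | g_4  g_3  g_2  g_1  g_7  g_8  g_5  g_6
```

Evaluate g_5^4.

g_5^1 = g_5
g_5^2 = g_5·g_5 = g_6
g_5^3 = g_6·g_5 = g_5
g_5^4 = g_5·g_5 = g_6
(Structurally, K here is isomorphic to the elementary abelian group (Z_2)^3.)

g_6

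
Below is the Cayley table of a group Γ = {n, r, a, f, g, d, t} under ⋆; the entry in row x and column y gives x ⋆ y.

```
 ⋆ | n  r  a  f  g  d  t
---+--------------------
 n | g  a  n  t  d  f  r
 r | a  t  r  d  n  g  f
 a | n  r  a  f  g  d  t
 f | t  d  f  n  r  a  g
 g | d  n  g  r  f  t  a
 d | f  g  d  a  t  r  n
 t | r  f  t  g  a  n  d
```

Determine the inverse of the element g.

t

First locate the identity: row a matches the header, so a is the identity.
Scan row g for a: g ⋆ t = a. Hence g^(-1) = t.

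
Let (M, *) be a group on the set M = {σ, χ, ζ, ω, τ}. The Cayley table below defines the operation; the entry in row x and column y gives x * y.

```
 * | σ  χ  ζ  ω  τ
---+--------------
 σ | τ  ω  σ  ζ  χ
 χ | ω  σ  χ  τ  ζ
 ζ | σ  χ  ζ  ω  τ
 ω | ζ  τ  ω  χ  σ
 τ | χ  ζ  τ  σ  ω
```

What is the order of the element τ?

5

The identity element is ζ (its row matches the header).
τ^1 = τ
τ^2 = τ * τ = ω
τ^3 = ω * τ = σ
τ^4 = σ * τ = χ
τ^5 = χ * τ = ζ
The first power of τ equal to the identity is τ^5, so ord(τ) = 5.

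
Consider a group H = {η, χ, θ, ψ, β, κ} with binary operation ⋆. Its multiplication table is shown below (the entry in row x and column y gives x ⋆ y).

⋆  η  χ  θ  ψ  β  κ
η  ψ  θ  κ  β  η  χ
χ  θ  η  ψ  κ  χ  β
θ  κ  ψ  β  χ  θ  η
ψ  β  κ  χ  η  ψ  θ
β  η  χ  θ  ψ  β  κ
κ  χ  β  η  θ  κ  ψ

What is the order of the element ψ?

The identity element is β (its row matches the header).
ψ^1 = ψ
ψ^2 = ψ ⋆ ψ = η
ψ^3 = η ⋆ ψ = β
The first power of ψ equal to the identity is ψ^3, so ord(ψ) = 3.
(Structurally, H here is isomorphic to the cyclic group Z_6.)

3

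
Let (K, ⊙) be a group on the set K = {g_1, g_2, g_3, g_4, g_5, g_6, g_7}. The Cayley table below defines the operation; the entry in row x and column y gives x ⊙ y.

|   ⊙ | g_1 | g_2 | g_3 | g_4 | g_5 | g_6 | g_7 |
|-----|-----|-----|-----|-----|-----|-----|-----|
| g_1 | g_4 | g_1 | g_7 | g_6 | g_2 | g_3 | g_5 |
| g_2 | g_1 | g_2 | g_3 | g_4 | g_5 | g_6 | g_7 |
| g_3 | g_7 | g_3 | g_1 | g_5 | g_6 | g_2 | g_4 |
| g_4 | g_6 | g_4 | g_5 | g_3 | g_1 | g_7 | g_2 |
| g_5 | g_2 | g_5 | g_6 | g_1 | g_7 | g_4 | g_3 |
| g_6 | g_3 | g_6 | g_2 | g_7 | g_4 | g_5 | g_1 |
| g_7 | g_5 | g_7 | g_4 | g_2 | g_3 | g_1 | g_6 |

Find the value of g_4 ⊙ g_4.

Read row g_4, column g_4: g_4 ⊙ g_4 = g_3.

g_3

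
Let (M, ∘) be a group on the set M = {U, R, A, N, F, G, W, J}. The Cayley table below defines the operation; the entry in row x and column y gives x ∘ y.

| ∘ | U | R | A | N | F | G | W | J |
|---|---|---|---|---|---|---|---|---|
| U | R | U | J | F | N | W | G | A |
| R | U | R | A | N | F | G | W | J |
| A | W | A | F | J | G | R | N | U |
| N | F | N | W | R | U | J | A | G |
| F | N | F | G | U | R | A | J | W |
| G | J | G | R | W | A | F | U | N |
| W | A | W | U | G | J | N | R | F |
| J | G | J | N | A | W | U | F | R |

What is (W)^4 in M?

W^1 = W
W^2 = W ∘ W = R
W^3 = R ∘ W = W
W^4 = W ∘ W = R

R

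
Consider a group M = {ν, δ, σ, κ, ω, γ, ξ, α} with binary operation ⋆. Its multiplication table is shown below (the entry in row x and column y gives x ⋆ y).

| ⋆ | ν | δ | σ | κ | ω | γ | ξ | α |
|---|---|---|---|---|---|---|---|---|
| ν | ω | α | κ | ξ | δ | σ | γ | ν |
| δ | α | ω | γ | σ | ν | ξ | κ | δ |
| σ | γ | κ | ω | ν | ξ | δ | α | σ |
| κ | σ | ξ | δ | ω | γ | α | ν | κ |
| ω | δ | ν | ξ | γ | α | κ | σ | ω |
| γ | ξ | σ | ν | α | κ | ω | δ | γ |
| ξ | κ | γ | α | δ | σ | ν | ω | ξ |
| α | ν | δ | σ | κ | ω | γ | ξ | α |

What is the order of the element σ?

4

The identity element is α (its row matches the header).
σ^1 = σ
σ^2 = σ ⋆ σ = ω
σ^3 = ω ⋆ σ = ξ
σ^4 = ξ ⋆ σ = α
The first power of σ equal to the identity is σ^4, so ord(σ) = 4.
(Structurally, M here is isomorphic to the quaternion group Q_8.)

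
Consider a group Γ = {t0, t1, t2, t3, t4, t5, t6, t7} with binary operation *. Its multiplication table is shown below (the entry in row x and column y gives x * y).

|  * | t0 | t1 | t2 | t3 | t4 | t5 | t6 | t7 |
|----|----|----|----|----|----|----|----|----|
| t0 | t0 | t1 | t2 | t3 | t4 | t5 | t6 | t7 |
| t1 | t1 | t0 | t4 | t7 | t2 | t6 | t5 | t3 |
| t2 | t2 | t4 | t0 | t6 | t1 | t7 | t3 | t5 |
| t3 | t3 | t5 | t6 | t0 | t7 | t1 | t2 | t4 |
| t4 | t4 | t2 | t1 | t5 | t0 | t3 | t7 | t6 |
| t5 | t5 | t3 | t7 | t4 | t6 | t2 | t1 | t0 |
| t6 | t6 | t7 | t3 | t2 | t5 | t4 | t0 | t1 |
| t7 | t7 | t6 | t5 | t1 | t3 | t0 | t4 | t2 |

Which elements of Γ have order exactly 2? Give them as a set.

Identity is t0. Compute the order of each non-identity element by repeated multiplication:
  t1: t1 → t0  (order 2)
  t2: t2 → t0  (order 2)
  t3: t3 → t0  (order 2)
  t4: t4 → t0  (order 2)
  t5: t5 → t2 → t7 → t0  (order 4)
  t6: t6 → t0  (order 2)
  t7: t7 → t2 → t5 → t0  (order 4)
Elements of order 2: {t1, t2, t3, t4, t6}.

{t1, t2, t3, t4, t6}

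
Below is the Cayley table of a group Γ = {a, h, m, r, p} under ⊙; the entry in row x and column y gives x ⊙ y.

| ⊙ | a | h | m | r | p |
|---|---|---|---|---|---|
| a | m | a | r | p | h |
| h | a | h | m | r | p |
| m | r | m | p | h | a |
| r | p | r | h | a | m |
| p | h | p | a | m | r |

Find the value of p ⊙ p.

Read row p, column p: p ⊙ p = r.

r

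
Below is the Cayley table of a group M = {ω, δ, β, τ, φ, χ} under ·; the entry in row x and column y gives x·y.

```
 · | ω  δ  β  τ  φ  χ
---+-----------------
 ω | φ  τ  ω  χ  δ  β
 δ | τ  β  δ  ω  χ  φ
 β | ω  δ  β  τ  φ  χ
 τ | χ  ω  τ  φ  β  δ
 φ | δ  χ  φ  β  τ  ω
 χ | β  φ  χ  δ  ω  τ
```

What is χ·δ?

Read row χ, column δ: χ·δ = φ.

φ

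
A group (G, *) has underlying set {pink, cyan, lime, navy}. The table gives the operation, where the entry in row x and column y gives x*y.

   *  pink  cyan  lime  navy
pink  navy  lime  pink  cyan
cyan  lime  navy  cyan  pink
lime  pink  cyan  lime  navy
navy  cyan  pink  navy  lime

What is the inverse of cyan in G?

First locate the identity: row lime matches the header, so lime is the identity.
Scan row cyan for lime: cyan*pink = lime. Hence cyan^(-1) = pink.

pink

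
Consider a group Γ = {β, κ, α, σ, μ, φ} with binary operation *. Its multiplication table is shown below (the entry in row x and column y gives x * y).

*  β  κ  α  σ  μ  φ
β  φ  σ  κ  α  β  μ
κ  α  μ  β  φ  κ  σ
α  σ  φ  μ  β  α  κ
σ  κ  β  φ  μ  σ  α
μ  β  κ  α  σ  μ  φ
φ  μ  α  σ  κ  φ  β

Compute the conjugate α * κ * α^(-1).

σ

The identity is μ. In row α, the entry μ sits in column α, so α^(-1) = α.
α * κ = φ
φ * α = σ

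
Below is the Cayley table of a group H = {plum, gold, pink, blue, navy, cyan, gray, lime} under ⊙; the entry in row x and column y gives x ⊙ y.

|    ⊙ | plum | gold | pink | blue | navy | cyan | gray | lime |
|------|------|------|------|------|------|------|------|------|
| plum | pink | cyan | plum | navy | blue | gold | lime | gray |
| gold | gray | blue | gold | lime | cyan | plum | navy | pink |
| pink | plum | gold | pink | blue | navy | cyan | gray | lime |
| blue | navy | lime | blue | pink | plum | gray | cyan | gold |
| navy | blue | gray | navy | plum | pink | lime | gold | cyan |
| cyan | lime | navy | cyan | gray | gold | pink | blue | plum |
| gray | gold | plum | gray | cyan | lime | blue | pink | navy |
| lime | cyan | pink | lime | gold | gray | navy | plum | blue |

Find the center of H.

{blue, pink}

An element z is central iff its row equals its column in the table.
For gold: gold ⊙ navy = cyan ≠ gray = navy ⊙ gold, so gold ∉ Z.
Checking each element this way leaves Z(H) = {blue, pink}.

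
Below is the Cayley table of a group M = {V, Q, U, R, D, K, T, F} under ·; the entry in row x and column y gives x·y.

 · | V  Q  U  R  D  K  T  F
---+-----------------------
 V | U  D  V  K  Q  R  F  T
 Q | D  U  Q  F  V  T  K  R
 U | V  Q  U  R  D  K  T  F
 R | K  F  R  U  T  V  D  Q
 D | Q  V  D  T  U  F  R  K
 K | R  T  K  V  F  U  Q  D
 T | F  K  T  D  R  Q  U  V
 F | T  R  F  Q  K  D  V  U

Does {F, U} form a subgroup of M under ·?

{F, U} contains the identity U.
Checking products: every product of two elements of {F, U} (read from the table) lies in {F, U}, so the set is closed.
In a finite group, a nonempty closed subset is a subgroup. So {F, U} ≤ M.

Yes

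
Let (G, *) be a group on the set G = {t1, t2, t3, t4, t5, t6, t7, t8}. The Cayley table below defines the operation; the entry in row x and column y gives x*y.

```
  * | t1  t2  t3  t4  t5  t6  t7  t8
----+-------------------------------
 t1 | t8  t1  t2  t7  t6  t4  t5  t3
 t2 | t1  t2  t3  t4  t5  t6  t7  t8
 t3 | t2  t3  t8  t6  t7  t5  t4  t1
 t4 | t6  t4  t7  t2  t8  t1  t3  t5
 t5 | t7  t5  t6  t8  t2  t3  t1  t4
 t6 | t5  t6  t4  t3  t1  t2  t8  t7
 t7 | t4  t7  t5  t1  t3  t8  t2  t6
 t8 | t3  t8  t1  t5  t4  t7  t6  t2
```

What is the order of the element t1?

4

The identity element is t2 (its row matches the header).
t1^1 = t1
t1^2 = t1*t1 = t8
t1^3 = t8*t1 = t3
t1^4 = t3*t1 = t2
The first power of t1 equal to the identity is t1^4, so ord(t1) = 4.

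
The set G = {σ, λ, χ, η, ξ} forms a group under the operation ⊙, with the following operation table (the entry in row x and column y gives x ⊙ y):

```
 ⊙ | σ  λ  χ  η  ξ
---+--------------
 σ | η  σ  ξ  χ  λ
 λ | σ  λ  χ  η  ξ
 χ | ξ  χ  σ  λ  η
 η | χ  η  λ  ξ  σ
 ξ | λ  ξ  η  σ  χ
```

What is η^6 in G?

η^1 = η
η^2 = η ⊙ η = ξ
η^3 = ξ ⊙ η = σ
η^4 = σ ⊙ η = χ
η^5 = χ ⊙ η = λ
η^6 = λ ⊙ η = η

η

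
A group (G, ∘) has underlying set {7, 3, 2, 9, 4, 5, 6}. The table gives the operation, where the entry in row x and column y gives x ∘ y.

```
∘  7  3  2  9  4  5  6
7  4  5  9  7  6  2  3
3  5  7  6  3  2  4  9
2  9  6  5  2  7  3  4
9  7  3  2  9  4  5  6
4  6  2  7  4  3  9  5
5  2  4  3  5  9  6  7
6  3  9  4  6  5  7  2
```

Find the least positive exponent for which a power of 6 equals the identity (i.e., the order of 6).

7

The identity element is 9 (its row matches the header).
6^1 = 6
6^2 = 6 ∘ 6 = 2
6^3 = 2 ∘ 6 = 4
6^4 = 4 ∘ 6 = 5
6^5 = 5 ∘ 6 = 7
6^6 = 7 ∘ 6 = 3
6^7 = 3 ∘ 6 = 9
The first power of 6 equal to the identity is 6^7, so ord(6) = 7.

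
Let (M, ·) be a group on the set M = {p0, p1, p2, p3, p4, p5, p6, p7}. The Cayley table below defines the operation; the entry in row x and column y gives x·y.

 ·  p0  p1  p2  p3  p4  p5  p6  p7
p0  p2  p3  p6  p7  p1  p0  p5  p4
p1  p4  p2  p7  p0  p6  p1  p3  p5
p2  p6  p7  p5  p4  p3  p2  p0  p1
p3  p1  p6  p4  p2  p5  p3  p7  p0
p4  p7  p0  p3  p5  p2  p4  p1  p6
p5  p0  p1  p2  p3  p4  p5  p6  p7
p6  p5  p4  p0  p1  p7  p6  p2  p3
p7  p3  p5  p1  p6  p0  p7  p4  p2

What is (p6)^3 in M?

p0

p6^1 = p6
p6^2 = p6·p6 = p2
p6^3 = p2·p6 = p0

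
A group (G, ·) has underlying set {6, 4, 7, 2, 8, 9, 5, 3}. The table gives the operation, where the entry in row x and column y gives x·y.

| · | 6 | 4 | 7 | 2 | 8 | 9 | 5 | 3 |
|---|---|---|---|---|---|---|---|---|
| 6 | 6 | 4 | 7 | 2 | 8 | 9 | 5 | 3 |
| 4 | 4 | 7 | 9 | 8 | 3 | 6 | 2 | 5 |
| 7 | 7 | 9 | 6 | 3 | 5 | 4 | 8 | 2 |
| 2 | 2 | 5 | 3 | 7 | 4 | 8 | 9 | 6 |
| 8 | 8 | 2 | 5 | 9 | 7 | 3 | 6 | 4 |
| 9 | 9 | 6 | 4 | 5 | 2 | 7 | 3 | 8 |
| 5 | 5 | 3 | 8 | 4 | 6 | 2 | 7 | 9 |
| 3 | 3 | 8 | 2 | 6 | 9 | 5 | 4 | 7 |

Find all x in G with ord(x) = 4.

{2, 3, 4, 5, 8, 9}

Identity is 6. Compute the order of each non-identity element by repeated multiplication:
  4: 4 → 7 → 9 → 6  (order 4)
  7: 7 → 6  (order 2)
  2: 2 → 7 → 3 → 6  (order 4)
  8: 8 → 7 → 5 → 6  (order 4)
  9: 9 → 7 → 4 → 6  (order 4)
  5: 5 → 7 → 8 → 6  (order 4)
  3: 3 → 7 → 2 → 6  (order 4)
Elements of order 4: {2, 3, 4, 5, 8, 9}.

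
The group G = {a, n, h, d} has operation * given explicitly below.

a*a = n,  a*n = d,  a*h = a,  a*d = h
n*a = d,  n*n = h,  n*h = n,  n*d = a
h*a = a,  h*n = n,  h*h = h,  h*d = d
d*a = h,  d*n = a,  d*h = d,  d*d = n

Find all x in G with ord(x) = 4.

{a, d}

Identity is h. Compute the order of each non-identity element by repeated multiplication:
  a: a → n → d → h  (order 4)
  n: n → h  (order 2)
  d: d → n → a → h  (order 4)
Elements of order 4: {a, d}.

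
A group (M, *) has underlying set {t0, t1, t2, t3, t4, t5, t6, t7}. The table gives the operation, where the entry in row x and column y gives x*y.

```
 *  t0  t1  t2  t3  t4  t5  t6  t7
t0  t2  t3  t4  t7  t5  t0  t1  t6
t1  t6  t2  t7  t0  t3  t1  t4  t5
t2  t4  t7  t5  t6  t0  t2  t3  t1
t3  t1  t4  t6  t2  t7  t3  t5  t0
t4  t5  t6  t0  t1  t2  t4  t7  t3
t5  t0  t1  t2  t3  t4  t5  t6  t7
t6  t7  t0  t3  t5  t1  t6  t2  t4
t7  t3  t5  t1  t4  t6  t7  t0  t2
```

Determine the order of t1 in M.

The identity element is t5 (its row matches the header).
t1^1 = t1
t1^2 = t1*t1 = t2
t1^3 = t2*t1 = t7
t1^4 = t7*t1 = t5
The first power of t1 equal to the identity is t1^4, so ord(t1) = 4.
(Structurally, M here is isomorphic to the quaternion group Q_8.)

4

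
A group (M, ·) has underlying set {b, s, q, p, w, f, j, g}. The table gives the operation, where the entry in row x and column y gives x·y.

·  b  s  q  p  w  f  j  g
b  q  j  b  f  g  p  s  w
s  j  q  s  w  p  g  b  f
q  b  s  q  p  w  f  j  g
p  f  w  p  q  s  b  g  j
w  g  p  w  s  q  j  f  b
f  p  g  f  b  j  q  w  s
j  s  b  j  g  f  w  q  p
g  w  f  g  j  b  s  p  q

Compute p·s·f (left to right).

j

p·s = w
w·f = j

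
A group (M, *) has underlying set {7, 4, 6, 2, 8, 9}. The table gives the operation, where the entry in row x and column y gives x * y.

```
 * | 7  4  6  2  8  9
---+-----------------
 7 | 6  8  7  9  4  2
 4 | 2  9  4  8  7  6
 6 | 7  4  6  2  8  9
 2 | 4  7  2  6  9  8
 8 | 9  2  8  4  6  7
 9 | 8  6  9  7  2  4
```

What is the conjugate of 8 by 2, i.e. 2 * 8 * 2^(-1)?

7

The identity is 6. In row 2, the entry 6 sits in column 2, so 2^(-1) = 2.
2 * 8 = 9
9 * 2 = 7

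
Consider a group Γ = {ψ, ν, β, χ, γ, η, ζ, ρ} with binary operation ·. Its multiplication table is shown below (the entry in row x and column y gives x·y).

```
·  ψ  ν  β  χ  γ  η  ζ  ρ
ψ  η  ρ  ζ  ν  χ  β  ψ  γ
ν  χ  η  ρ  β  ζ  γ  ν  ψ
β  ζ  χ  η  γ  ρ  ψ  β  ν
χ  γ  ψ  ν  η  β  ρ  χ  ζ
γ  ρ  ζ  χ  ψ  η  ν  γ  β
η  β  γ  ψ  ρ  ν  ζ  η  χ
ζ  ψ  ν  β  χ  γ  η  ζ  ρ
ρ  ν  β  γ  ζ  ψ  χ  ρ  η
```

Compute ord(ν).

The identity element is ζ (its row matches the header).
ν^1 = ν
ν^2 = ν·ν = η
ν^3 = η·ν = γ
ν^4 = γ·ν = ζ
The first power of ν equal to the identity is ν^4, so ord(ν) = 4.

4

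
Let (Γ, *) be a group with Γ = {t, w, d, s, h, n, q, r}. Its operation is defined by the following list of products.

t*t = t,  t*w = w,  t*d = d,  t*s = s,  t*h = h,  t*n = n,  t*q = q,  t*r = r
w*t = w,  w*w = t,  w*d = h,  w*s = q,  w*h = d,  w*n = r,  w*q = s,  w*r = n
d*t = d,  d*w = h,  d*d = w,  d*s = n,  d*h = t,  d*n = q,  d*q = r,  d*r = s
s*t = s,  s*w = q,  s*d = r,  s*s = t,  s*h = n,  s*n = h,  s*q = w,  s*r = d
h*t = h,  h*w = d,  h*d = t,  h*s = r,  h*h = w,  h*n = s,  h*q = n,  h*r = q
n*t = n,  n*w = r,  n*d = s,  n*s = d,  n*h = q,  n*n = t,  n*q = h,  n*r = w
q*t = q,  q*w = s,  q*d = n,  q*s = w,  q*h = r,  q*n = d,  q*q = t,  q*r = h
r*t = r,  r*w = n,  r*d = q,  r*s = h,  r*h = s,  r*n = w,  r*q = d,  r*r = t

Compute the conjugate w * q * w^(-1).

q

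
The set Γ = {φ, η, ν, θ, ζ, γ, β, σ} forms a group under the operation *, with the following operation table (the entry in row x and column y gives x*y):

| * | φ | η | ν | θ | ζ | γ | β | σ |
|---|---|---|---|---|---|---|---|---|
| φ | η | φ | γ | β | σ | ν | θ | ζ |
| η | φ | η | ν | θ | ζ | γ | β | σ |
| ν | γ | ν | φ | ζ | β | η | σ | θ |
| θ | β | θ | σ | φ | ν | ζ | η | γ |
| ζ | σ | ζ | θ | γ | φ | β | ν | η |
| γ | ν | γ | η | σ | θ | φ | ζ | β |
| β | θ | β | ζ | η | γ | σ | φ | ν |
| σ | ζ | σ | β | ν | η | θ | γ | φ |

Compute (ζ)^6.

φ

ζ^1 = ζ
ζ^2 = ζ*ζ = φ
ζ^3 = φ*ζ = σ
ζ^4 = σ*ζ = η
ζ^5 = η*ζ = ζ
ζ^6 = ζ*ζ = φ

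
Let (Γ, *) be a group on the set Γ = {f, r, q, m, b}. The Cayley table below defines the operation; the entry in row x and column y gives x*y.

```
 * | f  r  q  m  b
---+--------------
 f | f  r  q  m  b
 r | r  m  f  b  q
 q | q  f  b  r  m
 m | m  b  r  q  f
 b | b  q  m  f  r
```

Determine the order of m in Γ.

5

The identity element is f (its row matches the header).
m^1 = m
m^2 = m*m = q
m^3 = q*m = r
m^4 = r*m = b
m^5 = b*m = f
The first power of m equal to the identity is m^5, so ord(m) = 5.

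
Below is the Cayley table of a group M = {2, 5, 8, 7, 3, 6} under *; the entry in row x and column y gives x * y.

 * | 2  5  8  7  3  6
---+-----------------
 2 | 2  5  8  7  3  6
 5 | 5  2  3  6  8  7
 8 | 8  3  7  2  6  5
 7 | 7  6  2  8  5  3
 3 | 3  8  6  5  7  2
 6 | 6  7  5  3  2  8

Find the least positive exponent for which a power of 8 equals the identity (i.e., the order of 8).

3

The identity element is 2 (its row matches the header).
8^1 = 8
8^2 = 8 * 8 = 7
8^3 = 7 * 8 = 2
The first power of 8 equal to the identity is 8^3, so ord(8) = 3.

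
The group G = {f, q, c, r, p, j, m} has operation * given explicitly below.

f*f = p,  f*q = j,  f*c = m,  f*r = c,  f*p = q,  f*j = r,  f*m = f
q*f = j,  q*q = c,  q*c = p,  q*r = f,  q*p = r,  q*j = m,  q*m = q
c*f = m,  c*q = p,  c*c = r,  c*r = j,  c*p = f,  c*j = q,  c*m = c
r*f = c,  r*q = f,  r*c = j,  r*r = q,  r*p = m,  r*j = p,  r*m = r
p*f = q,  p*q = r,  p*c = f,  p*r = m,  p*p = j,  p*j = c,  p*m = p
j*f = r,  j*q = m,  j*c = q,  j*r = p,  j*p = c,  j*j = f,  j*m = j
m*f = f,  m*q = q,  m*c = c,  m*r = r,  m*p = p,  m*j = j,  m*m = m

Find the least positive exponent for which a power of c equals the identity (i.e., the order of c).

7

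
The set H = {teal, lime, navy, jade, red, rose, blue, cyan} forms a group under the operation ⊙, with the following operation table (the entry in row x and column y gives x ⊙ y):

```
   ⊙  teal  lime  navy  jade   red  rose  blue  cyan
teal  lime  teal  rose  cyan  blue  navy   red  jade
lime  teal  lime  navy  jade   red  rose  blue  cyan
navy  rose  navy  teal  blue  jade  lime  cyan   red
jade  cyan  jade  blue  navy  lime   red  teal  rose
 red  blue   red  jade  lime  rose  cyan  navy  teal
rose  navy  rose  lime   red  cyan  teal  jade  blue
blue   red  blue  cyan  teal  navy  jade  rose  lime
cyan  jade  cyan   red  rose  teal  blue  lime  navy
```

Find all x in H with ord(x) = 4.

Identity is lime. Compute the order of each non-identity element by repeated multiplication:
  teal: teal → lime  (order 2)
  navy: navy → teal → rose → lime  (order 4)
  jade: jade → navy → blue → teal → cyan → rose → red → lime  (order 8)
  red: red → rose → cyan → teal → blue → navy → jade → lime  (order 8)
  rose: rose → teal → navy → lime  (order 4)
  blue: blue → rose → jade → teal → red → navy → cyan → lime  (order 8)
  cyan: cyan → navy → red → teal → jade → rose → blue → lime  (order 8)
Elements of order 4: {navy, rose}.

{navy, rose}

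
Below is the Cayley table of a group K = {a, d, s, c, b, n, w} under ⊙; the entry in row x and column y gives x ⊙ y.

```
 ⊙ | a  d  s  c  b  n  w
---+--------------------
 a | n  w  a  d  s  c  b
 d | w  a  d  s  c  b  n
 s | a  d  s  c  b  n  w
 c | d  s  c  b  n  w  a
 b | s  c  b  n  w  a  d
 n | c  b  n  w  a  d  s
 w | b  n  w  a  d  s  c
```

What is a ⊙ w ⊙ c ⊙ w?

a ⊙ w = b
b ⊙ c = n
n ⊙ w = s

s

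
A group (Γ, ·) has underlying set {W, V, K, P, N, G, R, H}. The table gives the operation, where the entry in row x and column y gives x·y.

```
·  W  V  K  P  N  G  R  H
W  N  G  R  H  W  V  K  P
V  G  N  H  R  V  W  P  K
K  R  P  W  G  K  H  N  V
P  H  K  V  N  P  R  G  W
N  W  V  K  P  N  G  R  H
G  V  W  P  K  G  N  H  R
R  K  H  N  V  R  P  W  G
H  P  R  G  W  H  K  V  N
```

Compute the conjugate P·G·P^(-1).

The identity is N. In row P, the entry N sits in column P, so P^(-1) = P.
P·G = R
R·P = V
(Structurally, Γ here is isomorphic to the dihedral group D_4.)

V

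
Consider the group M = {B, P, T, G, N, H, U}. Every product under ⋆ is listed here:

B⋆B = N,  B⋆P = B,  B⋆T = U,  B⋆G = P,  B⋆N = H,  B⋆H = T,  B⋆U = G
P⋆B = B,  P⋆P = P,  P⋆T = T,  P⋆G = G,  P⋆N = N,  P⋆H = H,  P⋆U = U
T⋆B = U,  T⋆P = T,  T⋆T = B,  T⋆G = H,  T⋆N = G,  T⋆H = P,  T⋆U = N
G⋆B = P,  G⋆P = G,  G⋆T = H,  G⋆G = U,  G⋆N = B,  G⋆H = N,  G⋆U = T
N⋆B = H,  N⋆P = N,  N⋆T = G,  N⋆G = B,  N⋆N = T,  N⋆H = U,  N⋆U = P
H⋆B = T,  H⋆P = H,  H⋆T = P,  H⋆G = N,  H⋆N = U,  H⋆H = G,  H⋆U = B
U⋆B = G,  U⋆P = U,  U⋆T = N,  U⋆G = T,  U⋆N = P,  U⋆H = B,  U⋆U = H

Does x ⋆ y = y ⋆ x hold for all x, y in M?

Check whether the table is symmetric across its main diagonal.
Every entry (row x, col y) equals the entry (row y, col x), so M is abelian.

Yes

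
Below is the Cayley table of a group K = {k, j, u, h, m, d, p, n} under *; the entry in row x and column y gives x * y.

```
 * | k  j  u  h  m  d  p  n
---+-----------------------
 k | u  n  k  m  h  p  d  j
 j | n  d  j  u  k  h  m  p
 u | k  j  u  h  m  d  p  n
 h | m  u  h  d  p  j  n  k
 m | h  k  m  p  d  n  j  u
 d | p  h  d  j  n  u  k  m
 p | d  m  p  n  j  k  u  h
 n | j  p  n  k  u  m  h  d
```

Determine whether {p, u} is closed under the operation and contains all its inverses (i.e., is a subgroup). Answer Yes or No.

Yes

{p, u} contains the identity u.
Checking products: every product of two elements of {p, u} (read from the table) lies in {p, u}, so the set is closed.
In a finite group, a nonempty closed subset is a subgroup. So {p, u} ≤ K.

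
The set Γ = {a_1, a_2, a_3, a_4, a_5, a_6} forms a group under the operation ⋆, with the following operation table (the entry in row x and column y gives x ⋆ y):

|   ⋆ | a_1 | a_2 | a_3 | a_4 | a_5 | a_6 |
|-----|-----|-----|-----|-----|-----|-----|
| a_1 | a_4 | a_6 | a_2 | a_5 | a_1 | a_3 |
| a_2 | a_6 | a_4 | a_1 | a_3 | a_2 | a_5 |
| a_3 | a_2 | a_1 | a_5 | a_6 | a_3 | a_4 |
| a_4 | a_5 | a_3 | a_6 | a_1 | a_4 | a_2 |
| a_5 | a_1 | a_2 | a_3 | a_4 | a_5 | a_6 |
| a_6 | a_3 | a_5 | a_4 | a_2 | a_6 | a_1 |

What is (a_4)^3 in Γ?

a_5

a_4^1 = a_4
a_4^2 = a_4 ⋆ a_4 = a_1
a_4^3 = a_1 ⋆ a_4 = a_5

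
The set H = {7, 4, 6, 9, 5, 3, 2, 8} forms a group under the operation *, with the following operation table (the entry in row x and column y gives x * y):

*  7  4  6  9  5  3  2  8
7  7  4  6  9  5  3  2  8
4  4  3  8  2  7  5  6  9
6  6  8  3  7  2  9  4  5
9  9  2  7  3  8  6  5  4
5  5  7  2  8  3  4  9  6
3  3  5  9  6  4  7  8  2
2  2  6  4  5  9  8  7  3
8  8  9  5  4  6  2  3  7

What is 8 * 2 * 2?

8

8 * 2 = 3
3 * 2 = 8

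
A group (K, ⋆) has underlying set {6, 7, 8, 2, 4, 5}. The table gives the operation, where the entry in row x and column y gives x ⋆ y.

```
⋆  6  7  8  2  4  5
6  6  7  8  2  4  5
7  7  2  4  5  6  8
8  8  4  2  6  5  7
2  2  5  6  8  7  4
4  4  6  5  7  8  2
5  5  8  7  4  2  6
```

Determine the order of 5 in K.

The identity element is 6 (its row matches the header).
5^1 = 5
5^2 = 5 ⋆ 5 = 6
The first power of 5 equal to the identity is 5^2, so ord(5) = 2.

2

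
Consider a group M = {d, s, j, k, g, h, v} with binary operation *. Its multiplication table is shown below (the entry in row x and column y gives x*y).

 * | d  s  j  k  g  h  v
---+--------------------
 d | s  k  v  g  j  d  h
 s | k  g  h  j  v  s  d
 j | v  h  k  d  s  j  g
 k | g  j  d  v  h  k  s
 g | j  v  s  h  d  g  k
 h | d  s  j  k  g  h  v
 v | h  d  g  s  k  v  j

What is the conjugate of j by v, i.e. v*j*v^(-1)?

The identity is h. In row v, the entry h sits in column d, so v^(-1) = d.
v*j = g
g*d = j

j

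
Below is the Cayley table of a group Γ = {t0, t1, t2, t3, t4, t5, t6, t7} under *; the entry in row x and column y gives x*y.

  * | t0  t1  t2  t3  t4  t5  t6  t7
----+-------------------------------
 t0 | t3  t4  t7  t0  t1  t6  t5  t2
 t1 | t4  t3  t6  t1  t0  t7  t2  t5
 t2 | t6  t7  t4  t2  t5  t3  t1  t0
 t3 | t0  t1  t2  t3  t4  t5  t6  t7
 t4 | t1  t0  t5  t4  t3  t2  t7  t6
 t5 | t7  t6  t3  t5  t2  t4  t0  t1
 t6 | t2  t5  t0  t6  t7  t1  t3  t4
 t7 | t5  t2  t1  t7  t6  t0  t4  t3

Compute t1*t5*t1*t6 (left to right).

t1

t1*t5 = t7
t7*t1 = t2
t2*t6 = t1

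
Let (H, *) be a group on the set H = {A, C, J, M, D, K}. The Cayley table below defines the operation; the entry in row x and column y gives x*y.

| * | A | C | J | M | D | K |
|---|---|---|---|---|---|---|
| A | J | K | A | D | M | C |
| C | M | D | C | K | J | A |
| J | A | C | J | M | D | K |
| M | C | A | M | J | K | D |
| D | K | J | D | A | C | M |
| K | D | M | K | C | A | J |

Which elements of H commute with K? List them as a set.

Compare row K with column K entry by entry.
D*K = M but K*D = A, so D does not.
Collecting the elements that commute with K: C(K) = {J, K}.

{J, K}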